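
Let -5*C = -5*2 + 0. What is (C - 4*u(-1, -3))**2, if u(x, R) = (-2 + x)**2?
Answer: 1156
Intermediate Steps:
C = 2 (C = -(-5*2 + 0)/5 = -(-10 + 0)/5 = -1/5*(-10) = 2)
(C - 4*u(-1, -3))**2 = (2 - 4*(-2 - 1)**2)**2 = (2 - 4*(-3)**2)**2 = (2 - 4*9)**2 = (2 - 36)**2 = (-34)**2 = 1156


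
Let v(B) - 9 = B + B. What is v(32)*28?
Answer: 2044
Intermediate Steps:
v(B) = 9 + 2*B (v(B) = 9 + (B + B) = 9 + 2*B)
v(32)*28 = (9 + 2*32)*28 = (9 + 64)*28 = 73*28 = 2044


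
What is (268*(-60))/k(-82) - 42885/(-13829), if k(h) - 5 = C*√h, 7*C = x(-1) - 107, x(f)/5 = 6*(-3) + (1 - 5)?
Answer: 15*(-14810393*I + 88629*√82)/(13829*(5*I + 31*√82)) ≈ 2.0811 - 57.264*I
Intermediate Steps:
x(f) = -110 (x(f) = 5*(6*(-3) + (1 - 5)) = 5*(-18 - 4) = 5*(-22) = -110)
C = -31 (C = (-110 - 107)/7 = (⅐)*(-217) = -31)
k(h) = 5 - 31*√h
(268*(-60))/k(-82) - 42885/(-13829) = (268*(-60))/(5 - 31*I*√82) - 42885/(-13829) = -16080/(5 - 31*I*√82) - 42885*(-1/13829) = -16080/(5 - 31*I*√82) + 42885/13829 = 42885/13829 - 16080/(5 - 31*I*√82)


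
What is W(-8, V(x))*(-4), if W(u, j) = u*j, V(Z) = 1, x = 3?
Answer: 32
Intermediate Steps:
W(u, j) = j*u
W(-8, V(x))*(-4) = (1*(-8))*(-4) = -8*(-4) = 32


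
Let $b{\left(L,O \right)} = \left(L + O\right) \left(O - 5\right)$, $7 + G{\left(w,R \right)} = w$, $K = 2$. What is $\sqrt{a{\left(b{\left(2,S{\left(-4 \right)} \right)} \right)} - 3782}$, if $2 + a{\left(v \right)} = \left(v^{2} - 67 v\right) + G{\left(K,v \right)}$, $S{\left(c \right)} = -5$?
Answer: $i \sqrt{4899} \approx 69.993 i$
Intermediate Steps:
$G{\left(w,R \right)} = -7 + w$
$b{\left(L,O \right)} = \left(-5 + O\right) \left(L + O\right)$ ($b{\left(L,O \right)} = \left(L + O\right) \left(-5 + O\right) = \left(-5 + O\right) \left(L + O\right)$)
$a{\left(v \right)} = -7 + v^{2} - 67 v$ ($a{\left(v \right)} = -2 + \left(\left(v^{2} - 67 v\right) + \left(-7 + 2\right)\right) = -2 - \left(5 - v^{2} + 67 v\right) = -7 + v^{2} - 67 v$)
$\sqrt{a{\left(b{\left(2,S{\left(-4 \right)} \right)} \right)} - 3782} = \sqrt{\left(-7 + \left(\left(-5\right)^{2} - 10 - -25 + 2 \left(-5\right)\right)^{2} - 67 \left(\left(-5\right)^{2} - 10 - -25 + 2 \left(-5\right)\right)\right) - 3782} = \sqrt{\left(-7 + \left(25 - 10 + 25 - 10\right)^{2} - 67 \left(25 - 10 + 25 - 10\right)\right) - 3782} = \sqrt{\left(-7 + 30^{2} - 2010\right) - 3782} = \sqrt{\left(-7 + 900 - 2010\right) - 3782} = \sqrt{-1117 - 3782} = \sqrt{-4899} = i \sqrt{4899}$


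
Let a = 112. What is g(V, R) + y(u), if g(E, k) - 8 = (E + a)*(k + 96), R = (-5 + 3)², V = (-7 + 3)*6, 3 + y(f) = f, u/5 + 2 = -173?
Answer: 7930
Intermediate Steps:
u = -875 (u = -10 + 5*(-173) = -10 - 865 = -875)
y(f) = -3 + f
V = -24 (V = -4*6 = -24)
R = 4 (R = (-2)² = 4)
g(E, k) = 8 + (96 + k)*(112 + E) (g(E, k) = 8 + (E + 112)*(k + 96) = 8 + (112 + E)*(96 + k) = 8 + (96 + k)*(112 + E))
g(V, R) + y(u) = (10760 + 96*(-24) + 112*4 - 24*4) + (-3 - 875) = (10760 - 2304 + 448 - 96) - 878 = 8808 - 878 = 7930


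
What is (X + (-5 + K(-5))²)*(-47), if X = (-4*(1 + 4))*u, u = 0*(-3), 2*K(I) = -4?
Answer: -2303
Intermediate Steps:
K(I) = -2 (K(I) = (½)*(-4) = -2)
u = 0
X = 0 (X = -4*(1 + 4)*0 = -4*5*0 = -20*0 = 0)
(X + (-5 + K(-5))²)*(-47) = (0 + (-5 - 2)²)*(-47) = (0 + (-7)²)*(-47) = (0 + 49)*(-47) = 49*(-47) = -2303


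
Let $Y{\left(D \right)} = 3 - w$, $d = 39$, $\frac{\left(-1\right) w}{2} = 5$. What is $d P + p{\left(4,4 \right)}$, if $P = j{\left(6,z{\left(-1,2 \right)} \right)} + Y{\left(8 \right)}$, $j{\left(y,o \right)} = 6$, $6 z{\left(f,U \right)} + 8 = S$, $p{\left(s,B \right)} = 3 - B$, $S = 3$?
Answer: $740$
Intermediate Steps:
$w = -10$ ($w = \left(-2\right) 5 = -10$)
$z{\left(f,U \right)} = - \frac{5}{6}$ ($z{\left(f,U \right)} = - \frac{4}{3} + \frac{1}{6} \cdot 3 = - \frac{4}{3} + \frac{1}{2} = - \frac{5}{6}$)
$Y{\left(D \right)} = 13$ ($Y{\left(D \right)} = 3 - -10 = 3 + 10 = 13$)
$P = 19$ ($P = 6 + 13 = 19$)
$d P + p{\left(4,4 \right)} = 39 \cdot 19 + \left(3 - 4\right) = 741 + \left(3 - 4\right) = 741 - 1 = 740$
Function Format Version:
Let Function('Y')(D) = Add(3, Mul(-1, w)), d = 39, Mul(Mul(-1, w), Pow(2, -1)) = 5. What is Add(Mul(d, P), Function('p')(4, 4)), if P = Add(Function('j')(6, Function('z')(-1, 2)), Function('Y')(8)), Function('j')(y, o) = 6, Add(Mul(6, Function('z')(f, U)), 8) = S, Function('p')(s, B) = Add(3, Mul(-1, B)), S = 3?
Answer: 740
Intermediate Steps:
w = -10 (w = Mul(-2, 5) = -10)
Function('z')(f, U) = Rational(-5, 6) (Function('z')(f, U) = Add(Rational(-4, 3), Mul(Rational(1, 6), 3)) = Add(Rational(-4, 3), Rational(1, 2)) = Rational(-5, 6))
Function('Y')(D) = 13 (Function('Y')(D) = Add(3, Mul(-1, -10)) = Add(3, 10) = 13)
P = 19 (P = Add(6, 13) = 19)
Add(Mul(d, P), Function('p')(4, 4)) = Add(Mul(39, 19), Add(3, Mul(-1, 4))) = Add(741, Add(3, -4)) = Add(741, -1) = 740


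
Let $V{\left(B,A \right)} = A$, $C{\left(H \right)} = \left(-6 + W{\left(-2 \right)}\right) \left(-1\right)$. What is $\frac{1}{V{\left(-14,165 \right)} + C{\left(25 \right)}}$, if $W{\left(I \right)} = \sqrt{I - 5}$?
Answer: $\frac{171}{29248} + \frac{i \sqrt{7}}{29248} \approx 0.0058466 + 9.0459 \cdot 10^{-5} i$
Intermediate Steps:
$W{\left(I \right)} = \sqrt{-5 + I}$
$C{\left(H \right)} = 6 - i \sqrt{7}$ ($C{\left(H \right)} = \left(-6 + \sqrt{-5 - 2}\right) \left(-1\right) = \left(-6 + \sqrt{-7}\right) \left(-1\right) = \left(-6 + i \sqrt{7}\right) \left(-1\right) = 6 - i \sqrt{7}$)
$\frac{1}{V{\left(-14,165 \right)} + C{\left(25 \right)}} = \frac{1}{165 + \left(6 - i \sqrt{7}\right)} = \frac{1}{171 - i \sqrt{7}}$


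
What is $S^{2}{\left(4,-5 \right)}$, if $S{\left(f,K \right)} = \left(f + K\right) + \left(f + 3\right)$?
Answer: $36$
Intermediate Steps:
$S{\left(f,K \right)} = 3 + K + 2 f$ ($S{\left(f,K \right)} = \left(K + f\right) + \left(3 + f\right) = 3 + K + 2 f$)
$S^{2}{\left(4,-5 \right)} = \left(3 - 5 + 2 \cdot 4\right)^{2} = \left(3 - 5 + 8\right)^{2} = 6^{2} = 36$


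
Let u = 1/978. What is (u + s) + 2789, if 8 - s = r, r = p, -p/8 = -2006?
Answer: -12959477/978 ≈ -13251.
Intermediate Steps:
p = 16048 (p = -8*(-2006) = 16048)
r = 16048
u = 1/978 ≈ 0.0010225
s = -16040 (s = 8 - 1*16048 = 8 - 16048 = -16040)
(u + s) + 2789 = (1/978 - 16040) + 2789 = -15687119/978 + 2789 = -12959477/978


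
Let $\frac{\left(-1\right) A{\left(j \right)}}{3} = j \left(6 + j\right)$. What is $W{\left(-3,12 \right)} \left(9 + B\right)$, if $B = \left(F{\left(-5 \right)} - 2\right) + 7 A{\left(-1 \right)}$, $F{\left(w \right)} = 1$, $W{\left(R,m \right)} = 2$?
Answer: $226$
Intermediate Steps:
$A{\left(j \right)} = - 3 j \left(6 + j\right)$
$B = 104$ ($B = \left(1 - 2\right) + 7 \left(\left(-3\right) \left(-1\right) \left(6 - 1\right)\right) = -1 + 7 \left(\left(-3\right) \left(-1\right) 5\right) = -1 + 7 \cdot 15 = -1 + 105 = 104$)
$W{\left(-3,12 \right)} \left(9 + B\right) = 2 \left(9 + 104\right) = 2 \cdot 113 = 226$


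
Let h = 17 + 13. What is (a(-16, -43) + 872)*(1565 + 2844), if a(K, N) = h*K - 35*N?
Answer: 8363873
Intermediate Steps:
h = 30
a(K, N) = -35*N + 30*K (a(K, N) = 30*K - 35*N = -35*N + 30*K)
(a(-16, -43) + 872)*(1565 + 2844) = ((-35*(-43) + 30*(-16)) + 872)*(1565 + 2844) = ((1505 - 480) + 872)*4409 = (1025 + 872)*4409 = 1897*4409 = 8363873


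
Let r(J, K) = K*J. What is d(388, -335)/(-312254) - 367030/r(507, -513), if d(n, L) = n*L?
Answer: 74206606900/40607227557 ≈ 1.8274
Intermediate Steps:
r(J, K) = J*K
d(n, L) = L*n
d(388, -335)/(-312254) - 367030/r(507, -513) = -335*388/(-312254) - 367030/(507*(-513)) = -129980*(-1/312254) - 367030/(-260091) = 64990/156127 - 367030*(-1/260091) = 64990/156127 + 367030/260091 = 74206606900/40607227557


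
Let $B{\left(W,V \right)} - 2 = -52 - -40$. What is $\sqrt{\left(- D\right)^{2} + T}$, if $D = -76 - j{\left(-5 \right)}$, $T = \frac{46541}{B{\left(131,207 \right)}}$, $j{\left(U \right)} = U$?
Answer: $\frac{\sqrt{38690}}{10} \approx 19.67$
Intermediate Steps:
$B{\left(W,V \right)} = -10$ ($B{\left(W,V \right)} = 2 - 12 = -10$)
$T = - \frac{46541}{10}$ ($T = \frac{46541}{-10} = 46541 \left(- \frac{1}{10}\right) = - \frac{46541}{10} \approx -4654.1$)
$D = -71$ ($D = -76 - -5 = -76 + 5 = -71$)
$\sqrt{\left(- D\right)^{2} + T} = \sqrt{\left(\left(-1\right) \left(-71\right)\right)^{2} - \frac{46541}{10}} = \sqrt{71^{2} - \frac{46541}{10}} = \sqrt{5041 - \frac{46541}{10}} = \sqrt{\frac{3869}{10}} = \frac{\sqrt{38690}}{10}$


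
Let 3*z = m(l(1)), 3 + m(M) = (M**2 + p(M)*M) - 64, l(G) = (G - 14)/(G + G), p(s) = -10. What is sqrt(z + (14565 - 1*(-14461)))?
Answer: sqrt(1045419)/6 ≈ 170.41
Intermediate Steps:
l(G) = (-14 + G)/(2*G) (l(G) = (-14 + G)/((2*G)) = (-14 + G)*(1/(2*G)) = (-14 + G)/(2*G))
m(M) = -67 + M**2 - 10*M (m(M) = -3 + ((M**2 - 10*M) - 64) = -3 + (-64 + M**2 - 10*M) = -67 + M**2 - 10*M)
z = 161/12 (z = (-67 + ((1/2)*(-14 + 1)/1)**2 - 5*(-14 + 1)/1)/3 = (-67 + ((1/2)*1*(-13))**2 - 5*(-13))/3 = (-67 + (-13/2)**2 - 10*(-13/2))/3 = (-67 + 169/4 + 65)/3 = (1/3)*(161/4) = 161/12 ≈ 13.417)
sqrt(z + (14565 - 1*(-14461))) = sqrt(161/12 + (14565 - 1*(-14461))) = sqrt(161/12 + (14565 + 14461)) = sqrt(161/12 + 29026) = sqrt(348473/12) = sqrt(1045419)/6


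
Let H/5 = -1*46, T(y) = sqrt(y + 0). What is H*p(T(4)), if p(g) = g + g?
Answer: -920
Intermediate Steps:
T(y) = sqrt(y)
p(g) = 2*g
H = -230 (H = 5*(-1*46) = 5*(-46) = -230)
H*p(T(4)) = -460*sqrt(4) = -460*2 = -230*4 = -920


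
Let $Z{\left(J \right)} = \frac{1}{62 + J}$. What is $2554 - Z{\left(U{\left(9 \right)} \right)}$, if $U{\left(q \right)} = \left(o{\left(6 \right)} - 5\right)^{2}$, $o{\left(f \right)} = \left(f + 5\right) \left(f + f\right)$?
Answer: $\frac{41351813}{16191} \approx 2554.0$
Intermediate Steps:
$o{\left(f \right)} = 2 f \left(5 + f\right)$ ($o{\left(f \right)} = \left(5 + f\right) 2 f = 2 f \left(5 + f\right)$)
$U{\left(q \right)} = 16129$ ($U{\left(q \right)} = \left(2 \cdot 6 \left(5 + 6\right) - 5\right)^{2} = \left(2 \cdot 6 \cdot 11 - 5\right)^{2} = \left(132 - 5\right)^{2} = 127^{2} = 16129$)
$2554 - Z{\left(U{\left(9 \right)} \right)} = 2554 - \frac{1}{62 + 16129} = 2554 - \frac{1}{16191} = \frac{41351813}{16191}$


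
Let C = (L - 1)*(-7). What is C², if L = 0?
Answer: 49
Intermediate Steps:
C = 7 (C = (0 - 1)*(-7) = -1*(-7) = 7)
C² = 7² = 49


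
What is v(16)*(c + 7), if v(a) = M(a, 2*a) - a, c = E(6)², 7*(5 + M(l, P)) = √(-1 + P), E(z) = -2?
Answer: -231 + 11*√31/7 ≈ -222.25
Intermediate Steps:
M(l, P) = -5 + √(-1 + P)/7
c = 4 (c = (-2)² = 4)
v(a) = -5 - a + √(-1 + 2*a)/7 (v(a) = (-5 + √(-1 + 2*a)/7) - a = -5 - a + √(-1 + 2*a)/7)
v(16)*(c + 7) = (-5 - 1*16 + √(-1 + 2*16)/7)*(4 + 7) = (-5 - 16 + √(-1 + 32)/7)*11 = (-5 - 16 + √31/7)*11 = (-21 + √31/7)*11 = -231 + 11*√31/7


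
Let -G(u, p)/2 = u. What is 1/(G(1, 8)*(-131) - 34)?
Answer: 1/228 ≈ 0.0043860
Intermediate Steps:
G(u, p) = -2*u
1/(G(1, 8)*(-131) - 34) = 1/(-2*1*(-131) - 34) = 1/(-2*(-131) - 34) = 1/(262 - 34) = 1/228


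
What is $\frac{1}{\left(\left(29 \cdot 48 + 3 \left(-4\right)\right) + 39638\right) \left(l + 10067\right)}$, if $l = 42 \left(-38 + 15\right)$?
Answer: $\frac{1}{373304818} \approx 2.6788 \cdot 10^{-9}$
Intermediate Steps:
$l = -966$ ($l = 42 \left(-23\right) = -966$)
$\frac{1}{\left(\left(29 \cdot 48 + 3 \left(-4\right)\right) + 39638\right) \left(l + 10067\right)} = \frac{1}{\left(\left(29 \cdot 48 + 3 \left(-4\right)\right) + 39638\right) \left(-966 + 10067\right)} = \frac{1}{\left(\left(1392 - 12\right) + 39638\right) 9101} = \frac{1}{\left(1380 + 39638\right) 9101} = \frac{1}{41018 \cdot 9101} = \frac{1}{373304818}$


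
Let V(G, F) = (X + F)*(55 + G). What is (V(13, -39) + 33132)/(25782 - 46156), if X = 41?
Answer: -16634/10187 ≈ -1.6329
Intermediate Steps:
V(G, F) = (41 + F)*(55 + G)
(V(13, -39) + 33132)/(25782 - 46156) = ((2255 + 41*13 + 55*(-39) - 39*13) + 33132)/(25782 - 46156) = ((2255 + 533 - 2145 - 507) + 33132)/(-20374) = (136 + 33132)*(-1/20374) = 33268*(-1/20374) = -16634/10187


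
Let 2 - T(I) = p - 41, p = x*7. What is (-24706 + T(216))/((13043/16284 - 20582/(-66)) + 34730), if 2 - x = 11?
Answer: -4406450400/6276979541 ≈ -0.70200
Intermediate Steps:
x = -9 (x = 2 - 1*11 = 2 - 11 = -9)
p = -63 (p = -9*7 = -63)
T(I) = 106 (T(I) = 2 - (-63 - 41) = 2 - 1*(-104) = 2 + 104 = 106)
(-24706 + T(216))/((13043/16284 - 20582/(-66)) + 34730) = (-24706 + 106)/((13043/16284 - 20582/(-66)) + 34730) = -24600/((13043*(1/16284) - 20582*(-1/66)) + 34730) = -24600/((13043/16284 + 10291/33) + 34730) = -24600/(56003021/179124 + 34730) = -24600/6276979541/179124 = -24600*179124/6276979541 = -4406450400/6276979541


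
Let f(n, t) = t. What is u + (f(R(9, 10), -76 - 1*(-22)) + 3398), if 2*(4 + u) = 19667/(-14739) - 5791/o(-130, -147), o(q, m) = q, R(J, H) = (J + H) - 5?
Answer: 12882144439/3832140 ≈ 3361.6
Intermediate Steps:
R(J, H) = -5 + H + J (R(J, H) = (H + J) - 5 = -5 + H + J)
u = 67468279/3832140 (u = -4 + (19667/(-14739) - 5791/(-130))/2 = -4 + (19667*(-1/14739) - 5791*(-1/130))/2 = -4 + (-19667/14739 + 5791/130)/2 = -4 + (½)*(82796839/1916070) = -4 + 82796839/3832140 = 67468279/3832140 ≈ 17.606)
u + (f(R(9, 10), -76 - 1*(-22)) + 3398) = 67468279/3832140 + ((-76 - 1*(-22)) + 3398) = 67468279/3832140 + ((-76 + 22) + 3398) = 67468279/3832140 + (-54 + 3398) = 67468279/3832140 + 3344 = 12882144439/3832140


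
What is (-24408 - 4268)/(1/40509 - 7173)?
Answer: 290409021/72642764 ≈ 3.9978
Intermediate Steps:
(-24408 - 4268)/(1/40509 - 7173) = -28676/(1/40509 - 7173) = -28676/(-290571056/40509) = -28676*(-40509/290571056) = 290409021/72642764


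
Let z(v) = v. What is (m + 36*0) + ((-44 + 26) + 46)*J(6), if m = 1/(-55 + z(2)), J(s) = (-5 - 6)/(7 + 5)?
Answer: -4084/159 ≈ -25.686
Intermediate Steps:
J(s) = -11/12
m = -1/53 (m = 1/(-55 + 2) = 1/(-53) = -1/53 ≈ -0.018868)
(m + 36*0) + ((-44 + 26) + 46)*J(6) = (-1/53 + 36*0) + ((-44 + 26) + 46)*(-11/12) = (-1/53 + 0) + (-18 + 46)*(-11/12) = -1/53 + 28*(-11/12) = -1/53 - 77/3 = -4084/159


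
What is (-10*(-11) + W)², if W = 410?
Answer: 270400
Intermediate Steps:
(-10*(-11) + W)² = (-10*(-11) + 410)² = (110 + 410)² = 520² = 270400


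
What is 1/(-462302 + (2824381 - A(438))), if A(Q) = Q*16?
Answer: 1/2355071 ≈ 4.2462e-7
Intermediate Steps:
A(Q) = 16*Q
1/(-462302 + (2824381 - A(438))) = 1/(-462302 + (2824381 - 16*438)) = 1/(-462302 + (2824381 - 1*7008)) = 1/(-462302 + (2824381 - 7008)) = 1/(-462302 + 2817373) = 1/2355071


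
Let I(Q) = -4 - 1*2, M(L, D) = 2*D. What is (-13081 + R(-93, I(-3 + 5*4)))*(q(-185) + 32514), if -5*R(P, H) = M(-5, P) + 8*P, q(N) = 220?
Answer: -422104930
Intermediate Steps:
I(Q) = -6 (I(Q) = -4 - 2 = -6)
R(P, H) = -2*P (R(P, H) = -(2*P + 8*P)/5 = -2*P)
(-13081 + R(-93, I(-3 + 5*4)))*(q(-185) + 32514) = (-13081 - 2*(-93))*(220 + 32514) = (-13081 + 186)*32734 = -12895*32734 = -422104930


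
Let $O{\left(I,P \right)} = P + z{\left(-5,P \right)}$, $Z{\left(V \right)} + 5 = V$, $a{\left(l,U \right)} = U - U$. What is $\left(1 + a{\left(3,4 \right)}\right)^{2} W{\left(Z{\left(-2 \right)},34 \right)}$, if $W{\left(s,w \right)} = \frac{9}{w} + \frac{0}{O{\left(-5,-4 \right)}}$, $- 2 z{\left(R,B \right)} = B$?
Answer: $\frac{9}{34} \approx 0.26471$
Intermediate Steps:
$z{\left(R,B \right)} = - \frac{B}{2}$
$a{\left(l,U \right)} = 0$
$Z{\left(V \right)} = -5 + V$
$O{\left(I,P \right)} = \frac{P}{2}$ ($O{\left(I,P \right)} = P - \frac{P}{2} = \frac{P}{2}$)
$W{\left(s,w \right)} = \frac{9}{w}$ ($W{\left(s,w \right)} = \frac{9}{w} + \frac{0}{\frac{1}{2} \left(-4\right)} = \frac{9}{w} + \frac{0}{-2} = \frac{9}{w} + 0 \left(- \frac{1}{2}\right) = \frac{9}{w} + 0 = \frac{9}{w}$)
$\left(1 + a{\left(3,4 \right)}\right)^{2} W{\left(Z{\left(-2 \right)},34 \right)} = \left(1 + 0\right)^{2} \cdot \frac{9}{34} = 1^{2} \cdot 9 \cdot \frac{1}{34} = 1 \cdot \frac{9}{34} = \frac{9}{34}$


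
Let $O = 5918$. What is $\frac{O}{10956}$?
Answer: $\frac{269}{498} \approx 0.54016$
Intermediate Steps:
$\frac{O}{10956} = \frac{5918}{10956} = 5918 \cdot \frac{1}{10956} = \frac{269}{498}$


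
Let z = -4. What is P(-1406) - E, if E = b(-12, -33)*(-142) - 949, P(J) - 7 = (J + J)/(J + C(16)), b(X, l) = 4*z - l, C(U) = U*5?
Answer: 2235716/663 ≈ 3372.1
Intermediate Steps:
C(U) = 5*U
b(X, l) = -16 - l (b(X, l) = 4*(-4) - l = -16 - l)
P(J) = 7 + 2*J/(80 + J) (P(J) = 7 + (J + J)/(J + 5*16) = 7 + (2*J)/(J + 80) = 7 + (2*J)/(80 + J) = 7 + 2*J/(80 + J))
E = -3363 (E = (-16 - 1*(-33))*(-142) - 949 = (-16 + 33)*(-142) - 949 = 17*(-142) - 949 = -2414 - 949 = -3363)
P(-1406) - E = (560 + 9*(-1406))/(80 - 1406) - 1*(-3363) = (560 - 12654)/(-1326) + 3363 = -1/1326*(-12094) + 3363 = 6047/663 + 3363 = 2235716/663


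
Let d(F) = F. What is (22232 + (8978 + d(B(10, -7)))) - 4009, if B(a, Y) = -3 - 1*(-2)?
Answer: 27200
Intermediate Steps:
B(a, Y) = -1 (B(a, Y) = -3 + 2 = -1)
(22232 + (8978 + d(B(10, -7)))) - 4009 = (22232 + (8978 - 1)) - 4009 = (22232 + 8977) - 4009 = 31209 - 4009 = 27200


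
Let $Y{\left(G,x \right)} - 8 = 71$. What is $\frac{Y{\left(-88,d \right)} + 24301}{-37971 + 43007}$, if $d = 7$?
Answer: $\frac{6095}{1259} \approx 4.8411$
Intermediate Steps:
$Y{\left(G,x \right)} = 79$ ($Y{\left(G,x \right)} = 8 + 71 = 79$)
$\frac{Y{\left(-88,d \right)} + 24301}{-37971 + 43007} = \frac{79 + 24301}{-37971 + 43007} = \frac{24380}{5036} = 24380 \cdot \frac{1}{5036} = \frac{6095}{1259}$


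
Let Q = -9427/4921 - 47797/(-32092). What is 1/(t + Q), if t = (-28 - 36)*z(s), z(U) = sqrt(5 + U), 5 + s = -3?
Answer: -3543949271704268/102156655884552434107 + 1596174142545396736*I*sqrt(3)/306469967653657302321 ≈ -3.4691e-5 + 0.009021*I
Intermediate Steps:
s = -8 (s = -5 - 3 = -8)
Q = -67322247/157924732 (Q = -9427*1/4921 - 47797*(-1/32092) = -9427/4921 + 47797/32092 = -67322247/157924732 ≈ -0.42629)
t = -64*I*sqrt(3) (t = (-28 - 36)*sqrt(5 - 8) = -64*I*sqrt(3) ≈ -110.85*I)
1/(t + Q) = 1/(-64*I*sqrt(3) - 67322247/157924732) = 1/(-67322247/157924732 - 64*I*sqrt(3))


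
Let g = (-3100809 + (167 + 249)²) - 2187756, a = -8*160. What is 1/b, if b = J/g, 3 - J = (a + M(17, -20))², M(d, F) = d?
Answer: 5115509/1595166 ≈ 3.2069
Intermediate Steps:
a = -1280
J = -1595166 (J = 3 - (-1280 + 17)² = 3 - 1*(-1263)² = 3 - 1*1595169 = 3 - 1595169 = -1595166)
g = -5115509 (g = (-3100809 + 416²) - 2187756 = (-3100809 + 173056) - 2187756 = -2927753 - 2187756 = -5115509)
b = 1595166/5115509 (b = -1595166/(-5115509) = -1595166*(-1/5115509) = 1595166/5115509 ≈ 0.31183)
1/b = 1/(1595166/5115509) = 5115509/1595166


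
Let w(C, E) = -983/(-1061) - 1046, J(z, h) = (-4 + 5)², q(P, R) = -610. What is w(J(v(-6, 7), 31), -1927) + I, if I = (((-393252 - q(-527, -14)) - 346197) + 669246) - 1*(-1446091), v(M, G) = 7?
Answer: 1459355555/1061 ≈ 1.3755e+6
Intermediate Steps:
J(z, h) = 1 (J(z, h) = 1² = 1)
w(C, E) = -1108823/1061 (w(C, E) = -983*(-1/1061) - 1046 = 983/1061 - 1046 = -1108823/1061)
I = 1376498 (I = (((-393252 - 1*(-610)) - 346197) + 669246) - 1*(-1446091) = (((-393252 + 610) - 346197) + 669246) + 1446091 = ((-392642 - 346197) + 669246) + 1446091 = (-738839 + 669246) + 1446091 = -69593 + 1446091 = 1376498)
w(J(v(-6, 7), 31), -1927) + I = -1108823/1061 + 1376498 = 1459355555/1061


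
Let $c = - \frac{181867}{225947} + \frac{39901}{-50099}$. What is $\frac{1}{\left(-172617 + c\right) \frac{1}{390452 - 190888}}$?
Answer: $- \frac{7816637900428}{6761224978729} \approx -1.1561$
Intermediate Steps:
$c = - \frac{62722720}{39168577}$ ($c = \left(-181867\right) \frac{1}{225947} + 39901 \left(- \frac{1}{50099}\right) = - \frac{181867}{225947} - \frac{39901}{50099} = - \frac{62722720}{39168577} \approx -1.6014$)
$\frac{1}{\left(-172617 + c\right) \frac{1}{390452 - 190888}} = \frac{1}{\left(-172617 - \frac{62722720}{39168577}\right) \frac{1}{390452 - 190888}} = \frac{1}{\left(- \frac{6761224978729}{39168577}\right) \frac{1}{199564}} = \frac{1}{- \frac{6761224978729}{7816637900428}} = - \frac{7816637900428}{6761224978729}$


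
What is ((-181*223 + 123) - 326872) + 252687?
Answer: -114425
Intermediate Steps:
((-181*223 + 123) - 326872) + 252687 = ((-40363 + 123) - 326872) + 252687 = (-40240 - 326872) + 252687 = -367112 + 252687 = -114425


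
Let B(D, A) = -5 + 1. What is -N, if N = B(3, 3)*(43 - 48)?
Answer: -20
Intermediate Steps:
B(D, A) = -4
N = 20 (N = -4*(43 - 48) = -4*(-5) = 20)
-N = -1*20 = -20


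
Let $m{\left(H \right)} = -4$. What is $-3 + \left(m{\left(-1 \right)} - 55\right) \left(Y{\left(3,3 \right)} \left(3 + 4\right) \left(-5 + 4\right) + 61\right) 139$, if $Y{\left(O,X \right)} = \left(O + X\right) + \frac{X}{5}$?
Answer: $- \frac{606889}{5} \approx -1.2138 \cdot 10^{5}$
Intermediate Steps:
$Y{\left(O,X \right)} = O + \frac{6 X}{5}$ ($Y{\left(O,X \right)} = \left(O + X\right) + X \frac{1}{5} = \left(O + X\right) + \frac{X}{5} = O + \frac{6 X}{5}$)
$-3 + \left(m{\left(-1 \right)} - 55\right) \left(Y{\left(3,3 \right)} \left(3 + 4\right) \left(-5 + 4\right) + 61\right) 139 = -3 + \left(-4 - 55\right) \left(\left(3 + \frac{6}{5} \cdot 3\right) \left(3 + 4\right) \left(-5 + 4\right) + 61\right) 139 = -3 + - 59 \left(\left(3 + \frac{18}{5}\right) 7 \left(-1\right) + 61\right) 139 = -3 + - 59 \left(\frac{33}{5} \cdot 7 \left(-1\right) + 61\right) 139 = -3 + - 59 \left(\frac{231}{5} \left(-1\right) + 61\right) 139 = -3 + - 59 \left(- \frac{231}{5} + 61\right) 139 = -3 + \left(-59\right) \frac{74}{5} \cdot 139 = -3 - \frac{606874}{5} = - \frac{606889}{5}$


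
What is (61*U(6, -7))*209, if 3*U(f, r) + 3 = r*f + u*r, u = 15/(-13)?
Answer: -2039840/13 ≈ -1.5691e+5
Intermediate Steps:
u = -15/13 (u = 15*(-1/13) = -15/13 ≈ -1.1538)
U(f, r) = -1 - 5*r/13 + f*r/3 (U(f, r) = -1 + (r*f - 15*r/13)/3 = -1 + (f*r - 15*r/13)/3 = -1 + (-15*r/13 + f*r)/3 = -1 + (-5*r/13 + f*r/3) = -1 - 5*r/13 + f*r/3)
(61*U(6, -7))*209 = (61*(-1 - 5/13*(-7) + (⅓)*6*(-7)))*209 = (61*(-1 + 35/13 - 14))*209 = (61*(-160/13))*209 = -9760/13*209 = -2039840/13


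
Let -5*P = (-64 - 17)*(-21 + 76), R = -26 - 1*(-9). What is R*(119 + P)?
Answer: -17170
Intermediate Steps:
R = -17 (R = -26 + 9 = -17)
P = 891 (P = -(-64 - 17)*(-21 + 76)/5 = -(-81)*55/5 = -⅕*(-4455) = 891)
R*(119 + P) = -17*(119 + 891) = -17*1010 = -17170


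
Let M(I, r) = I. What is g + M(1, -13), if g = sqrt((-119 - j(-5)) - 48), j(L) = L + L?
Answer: 1 + I*sqrt(157) ≈ 1.0 + 12.53*I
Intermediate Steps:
j(L) = 2*L
g = I*sqrt(157) (g = sqrt((-119 - 2*(-5)) - 48) = sqrt((-119 - 1*(-10)) - 48) = sqrt((-119 + 10) - 48) = sqrt(-109 - 48) = sqrt(-157) = I*sqrt(157) ≈ 12.53*I)
g + M(1, -13) = I*sqrt(157) + 1 = 1 + I*sqrt(157)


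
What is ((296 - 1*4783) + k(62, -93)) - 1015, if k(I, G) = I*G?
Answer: -11268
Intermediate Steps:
k(I, G) = G*I
((296 - 1*4783) + k(62, -93)) - 1015 = ((296 - 1*4783) - 93*62) - 1015 = ((296 - 4783) - 5766) - 1015 = (-4487 - 5766) - 1015 = -10253 - 1015 = -11268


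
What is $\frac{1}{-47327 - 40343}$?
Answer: $- \frac{1}{87670} \approx -1.1406 \cdot 10^{-5}$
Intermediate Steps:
$\frac{1}{-47327 - 40343} = \frac{1}{-87670} = - \frac{1}{87670}$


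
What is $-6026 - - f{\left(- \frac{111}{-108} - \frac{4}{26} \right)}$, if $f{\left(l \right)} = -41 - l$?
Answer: $- \frac{2839765}{468} \approx -6067.9$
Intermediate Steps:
$-6026 - - f{\left(- \frac{111}{-108} - \frac{4}{26} \right)} = -6026 - - (-41 - \left(- \frac{111}{-108} - \frac{4}{26}\right)) = -6026 - - (-41 - \left(\left(-111\right) \left(- \frac{1}{108}\right) - \frac{2}{13}\right)) = -6026 - - (-41 - \left(\frac{37}{36} - \frac{2}{13}\right)) = -6026 - - (-41 - \frac{409}{468}) = -6026 - \left(-1\right) \left(- \frac{19597}{468}\right) = -6026 - \frac{19597}{468} = - \frac{2839765}{468}$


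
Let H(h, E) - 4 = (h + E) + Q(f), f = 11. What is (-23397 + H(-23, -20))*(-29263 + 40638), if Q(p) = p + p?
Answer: -266334250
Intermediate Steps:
Q(p) = 2*p
H(h, E) = 26 + E + h (H(h, E) = 4 + ((h + E) + 2*11) = 4 + ((E + h) + 22) = 4 + (22 + E + h) = 26 + E + h)
(-23397 + H(-23, -20))*(-29263 + 40638) = (-23397 + (26 - 20 - 23))*(-29263 + 40638) = (-23397 - 17)*11375 = -23414*11375 = -266334250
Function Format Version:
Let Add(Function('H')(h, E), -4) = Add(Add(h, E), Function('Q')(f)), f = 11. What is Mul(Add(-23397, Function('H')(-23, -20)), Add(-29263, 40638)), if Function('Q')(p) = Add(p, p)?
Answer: -266334250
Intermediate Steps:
Function('Q')(p) = Mul(2, p)
Function('H')(h, E) = Add(26, E, h) (Function('H')(h, E) = Add(4, Add(Add(h, E), Mul(2, 11))) = Add(4, Add(Add(E, h), 22)) = Add(4, Add(22, E, h)) = Add(26, E, h))
Mul(Add(-23397, Function('H')(-23, -20)), Add(-29263, 40638)) = Mul(Add(-23397, Add(26, -20, -23)), Add(-29263, 40638)) = Mul(Add(-23397, -17), 11375) = Mul(-23414, 11375) = -266334250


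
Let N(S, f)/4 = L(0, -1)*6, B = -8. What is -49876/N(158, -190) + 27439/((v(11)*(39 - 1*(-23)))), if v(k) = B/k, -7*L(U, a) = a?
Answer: -22551671/1488 ≈ -15156.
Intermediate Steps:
L(U, a) = -a/7
v(k) = -8/k
N(S, f) = 24/7 (N(S, f) = 4*(-⅐*(-1)*6) = 4*((⅐)*6) = 4*(6/7) = 24/7)
-49876/N(158, -190) + 27439/((v(11)*(39 - 1*(-23)))) = -49876/24/7 + 27439/(((-8/11)*(39 - 1*(-23)))) = -49876*7/24 + 27439/(((-8*1/11)*(39 + 23))) = -87283/6 + 27439/((-8/11*62)) = -87283/6 + 27439/(-496/11) = -87283/6 + 27439*(-11/496) = -87283/6 - 301829/496 = -22551671/1488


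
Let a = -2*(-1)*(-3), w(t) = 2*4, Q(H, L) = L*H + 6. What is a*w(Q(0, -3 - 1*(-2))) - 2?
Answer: -50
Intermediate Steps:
Q(H, L) = 6 + H*L (Q(H, L) = H*L + 6 = 6 + H*L)
w(t) = 8
a = -6 (a = 2*(-3) = -6)
a*w(Q(0, -3 - 1*(-2))) - 2 = -6*8 - 2 = -48 - 2 = -50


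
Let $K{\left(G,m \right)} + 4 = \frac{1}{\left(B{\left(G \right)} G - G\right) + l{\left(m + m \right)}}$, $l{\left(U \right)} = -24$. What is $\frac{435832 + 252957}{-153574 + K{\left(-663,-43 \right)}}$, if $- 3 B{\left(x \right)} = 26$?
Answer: $- \frac{4397917765}{980595529} \approx -4.4849$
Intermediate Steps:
$B{\left(x \right)} = - \frac{26}{3}$ ($B{\left(x \right)} = \left(- \frac{1}{3}\right) 26 = - \frac{26}{3}$)
$K{\left(G,m \right)} = -4 + \frac{1}{-24 - \frac{29 G}{3}}$ ($K{\left(G,m \right)} = -4 + \frac{1}{\left(- \frac{26 G}{3} - G\right) - 24} = -4 + \frac{1}{- \frac{29 G}{3} - 24} = -4 + \frac{1}{-24 - \frac{29 G}{3}}$)
$\frac{435832 + 252957}{-153574 + K{\left(-663,-43 \right)}} = \frac{435832 + 252957}{-153574 + \frac{-291 - -76908}{72 + 29 \left(-663\right)}} = \frac{688789}{-153574 + \frac{-291 + 76908}{72 - 19227}} = \frac{688789}{-153574 + \frac{1}{-19155} \cdot 76617} = \frac{688789}{-153574 - \frac{25539}{6385}} = \frac{688789}{- \frac{980595529}{6385}} = 688789 \left(- \frac{6385}{980595529}\right) = - \frac{4397917765}{980595529}$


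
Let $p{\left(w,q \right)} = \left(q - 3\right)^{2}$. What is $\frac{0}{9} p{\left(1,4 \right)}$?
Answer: $0$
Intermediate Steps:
$p{\left(w,q \right)} = \left(-3 + q\right)^{2}$
$\frac{0}{9} p{\left(1,4 \right)} = \frac{0}{9} \left(-3 + 4\right)^{2} = 0 \cdot \frac{1}{9} \cdot 1^{2} = 0 \cdot 1 = 0$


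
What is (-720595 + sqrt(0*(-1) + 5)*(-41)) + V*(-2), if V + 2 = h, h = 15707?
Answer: -752005 - 41*sqrt(5) ≈ -7.5210e+5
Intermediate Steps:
V = 15705 (V = -2 + 15707 = 15705)
(-720595 + sqrt(0*(-1) + 5)*(-41)) + V*(-2) = (-720595 + sqrt(0*(-1) + 5)*(-41)) + 15705*(-2) = (-720595 + sqrt(0 + 5)*(-41)) - 31410 = (-720595 + sqrt(5)*(-41)) - 31410 = (-720595 - 41*sqrt(5)) - 31410 = -752005 - 41*sqrt(5)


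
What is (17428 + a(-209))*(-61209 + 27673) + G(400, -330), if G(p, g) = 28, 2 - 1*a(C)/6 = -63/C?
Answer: -122224696100/209 ≈ -5.8481e+8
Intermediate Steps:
a(C) = 12 + 378/C (a(C) = 12 - (-378)/C = 12 + 378/C)
(17428 + a(-209))*(-61209 + 27673) + G(400, -330) = (17428 + (12 + 378/(-209)))*(-61209 + 27673) + 28 = (17428 + (12 + 378*(-1/209)))*(-33536) + 28 = (17428 + (12 - 378/209))*(-33536) + 28 = (17428 + 2130/209)*(-33536) + 28 = (3644582/209)*(-33536) + 28 = -122224701952/209 + 28 = -122224696100/209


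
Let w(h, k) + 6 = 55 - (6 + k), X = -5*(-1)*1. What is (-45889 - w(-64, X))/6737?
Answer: -45927/6737 ≈ -6.8171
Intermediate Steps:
X = 5 (X = 5*1 = 5)
w(h, k) = 43 - k (w(h, k) = -6 + (55 - (6 + k)) = -6 + (55 + (-6 - k)) = -6 + (49 - k) = 43 - k)
(-45889 - w(-64, X))/6737 = (-45889 - (43 - 1*5))/6737 = (-45889 - (43 - 5))*(1/6737) = (-45889 - 1*38)*(1/6737) = (-45889 - 38)*(1/6737) = -45927*1/6737 = -45927/6737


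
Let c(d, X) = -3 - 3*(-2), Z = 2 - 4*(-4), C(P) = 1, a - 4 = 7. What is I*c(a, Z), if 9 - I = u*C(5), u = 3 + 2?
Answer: 12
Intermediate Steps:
a = 11 (a = 4 + 7 = 11)
Z = 18 (Z = 2 + 16 = 18)
u = 5
c(d, X) = 3 (c(d, X) = -3 + 6 = 3)
I = 4 (I = 9 - 5 = 4)
I*c(a, Z) = 4*3 = 12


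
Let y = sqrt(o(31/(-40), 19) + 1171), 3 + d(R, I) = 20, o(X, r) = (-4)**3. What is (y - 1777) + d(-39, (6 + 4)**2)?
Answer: -1760 + 3*sqrt(123) ≈ -1726.7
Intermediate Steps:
o(X, r) = -64
d(R, I) = 17 (d(R, I) = -3 + 20 = 17)
y = 3*sqrt(123) (y = sqrt(-64 + 1171) = sqrt(1107) = 3*sqrt(123) ≈ 33.272)
(y - 1777) + d(-39, (6 + 4)**2) = (3*sqrt(123) - 1777) + 17 = (-1777 + 3*sqrt(123)) + 17 = -1760 + 3*sqrt(123)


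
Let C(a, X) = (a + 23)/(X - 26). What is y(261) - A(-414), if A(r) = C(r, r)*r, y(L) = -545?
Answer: -38963/220 ≈ -177.10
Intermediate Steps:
C(a, X) = (23 + a)/(-26 + X)
A(r) = r*(23 + r)/(-26 + r) (A(r) = ((23 + r)/(-26 + r))*r = r*(23 + r)/(-26 + r))
y(261) - A(-414) = -545 - (-414)*(23 - 414)/(-26 - 414) = -545 - (-414)*(-391)/(-440) = -545 - (-414)*(-1)*(-391)/440 = -545 - 1*(-80937/220) = -545 + 80937/220 = -38963/220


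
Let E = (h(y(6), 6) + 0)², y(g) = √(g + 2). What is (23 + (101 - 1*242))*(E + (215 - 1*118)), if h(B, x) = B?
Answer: -12390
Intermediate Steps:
y(g) = √(2 + g)
E = 8 (E = (√(2 + 6) + 0)² = (√8 + 0)² = (2*√2 + 0)² = (2*√2)² = 8)
(23 + (101 - 1*242))*(E + (215 - 1*118)) = (23 + (101 - 1*242))*(8 + (215 - 1*118)) = (23 + (101 - 242))*(8 + (215 - 118)) = (23 - 141)*(8 + 97) = -118*105 = -12390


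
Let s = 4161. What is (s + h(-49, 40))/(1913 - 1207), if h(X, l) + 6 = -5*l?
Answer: 3955/706 ≈ 5.6020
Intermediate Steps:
h(X, l) = -6 - 5*l
(s + h(-49, 40))/(1913 - 1207) = (4161 + (-6 - 5*40))/(1913 - 1207) = (4161 + (-6 - 200))/706 = (4161 - 206)*(1/706) = 3955*(1/706) = 3955/706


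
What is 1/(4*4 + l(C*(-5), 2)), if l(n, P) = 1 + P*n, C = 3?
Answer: -1/13 ≈ -0.076923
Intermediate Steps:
1/(4*4 + l(C*(-5), 2)) = 1/(4*4 + (1 + 2*(3*(-5)))) = 1/(16 + (1 + 2*(-15))) = 1/(16 + (1 - 30)) = 1/(16 - 29) = 1/(-13) = -1/13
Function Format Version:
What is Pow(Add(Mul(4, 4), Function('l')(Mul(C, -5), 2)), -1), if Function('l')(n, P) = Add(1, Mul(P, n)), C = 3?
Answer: Rational(-1, 13) ≈ -0.076923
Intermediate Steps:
Pow(Add(Mul(4, 4), Function('l')(Mul(C, -5), 2)), -1) = Pow(Add(Mul(4, 4), Add(1, Mul(2, Mul(3, -5)))), -1) = Pow(Add(16, Add(1, Mul(2, -15))), -1) = Pow(Add(16, Add(1, -30)), -1) = Pow(Add(16, -29), -1) = Pow(-13, -1) = Rational(-1, 13)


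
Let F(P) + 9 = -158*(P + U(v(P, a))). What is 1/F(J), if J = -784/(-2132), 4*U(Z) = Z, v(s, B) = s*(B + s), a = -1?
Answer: -284089/16453691 ≈ -0.017266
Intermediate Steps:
U(Z) = Z/4
J = 196/533 (J = -784*(-1/2132) = 196/533 ≈ 0.36773)
F(P) = -9 - 158*P - 79*P*(-1 + P)/2 (F(P) = -9 - 158*(P + (P*(-1 + P))/4) = -9 - 158*(P + P*(-1 + P)/4) = -9 + (-158*P - 79*P*(-1 + P)/2) = -9 - 158*P - 79*P*(-1 + P)/2)
1/F(J) = 1/(-9 - 237/2*196/533 - 79*(196/533)²/2) = 1/(-9 - 23226/533 - 79/2*38416/284089) = 1/(-9 - 23226/533 - 1517432/284089) = 1/(-16453691/284089) = -284089/16453691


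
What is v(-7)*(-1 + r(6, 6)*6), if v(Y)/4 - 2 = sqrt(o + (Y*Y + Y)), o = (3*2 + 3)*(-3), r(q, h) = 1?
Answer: 40 + 20*sqrt(15) ≈ 117.46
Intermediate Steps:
o = -27 (o = (6 + 3)*(-3) = 9*(-3) = -27)
v(Y) = 8 + 4*sqrt(-27 + Y + Y**2) (v(Y) = 8 + 4*sqrt(-27 + (Y*Y + Y)) = 8 + 4*sqrt(-27 + (Y**2 + Y)) = 8 + 4*sqrt(-27 + (Y + Y**2)) = 8 + 4*sqrt(-27 + Y + Y**2))
v(-7)*(-1 + r(6, 6)*6) = (8 + 4*sqrt(-27 - 7 + (-7)**2))*(-1 + 1*6) = (8 + 4*sqrt(-27 - 7 + 49))*(-1 + 6) = (8 + 4*sqrt(15))*5 = 40 + 20*sqrt(15)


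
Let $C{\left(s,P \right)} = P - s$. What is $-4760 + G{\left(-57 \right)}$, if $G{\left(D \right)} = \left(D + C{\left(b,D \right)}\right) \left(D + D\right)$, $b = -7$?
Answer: $7438$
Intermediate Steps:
$G{\left(D \right)} = 2 D \left(7 + 2 D\right)$ ($G{\left(D \right)} = \left(D + \left(D - -7\right)\right) \left(D + D\right) = \left(D + \left(D + 7\right)\right) 2 D = \left(D + \left(7 + D\right)\right) 2 D = \left(7 + 2 D\right) 2 D = 2 D \left(7 + 2 D\right)$)
$-4760 + G{\left(-57 \right)} = -4760 + 2 \left(-57\right) \left(7 + 2 \left(-57\right)\right) = -4760 + 2 \left(-57\right) \left(7 - 114\right) = -4760 + 2 \left(-57\right) \left(-107\right) = -4760 + 12198 = 7438$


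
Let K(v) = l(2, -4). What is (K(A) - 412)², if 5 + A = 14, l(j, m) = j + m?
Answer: 171396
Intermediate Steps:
A = 9 (A = -5 + 14 = 9)
K(v) = -2 (K(v) = 2 - 4 = -2)
(K(A) - 412)² = (-2 - 412)² = (-414)² = 171396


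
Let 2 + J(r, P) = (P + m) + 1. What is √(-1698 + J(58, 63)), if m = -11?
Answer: 3*I*√183 ≈ 40.583*I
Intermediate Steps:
J(r, P) = -12 + P (J(r, P) = -2 + ((P - 11) + 1) = -2 + ((-11 + P) + 1) = -2 + (-10 + P) = -12 + P)
√(-1698 + J(58, 63)) = √(-1698 + (-12 + 63)) = √(-1698 + 51) = √(-1647) = 3*I*√183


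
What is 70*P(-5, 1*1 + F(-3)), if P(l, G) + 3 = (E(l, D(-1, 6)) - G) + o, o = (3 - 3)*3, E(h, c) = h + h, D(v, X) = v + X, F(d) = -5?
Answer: -630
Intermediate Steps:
D(v, X) = X + v
E(h, c) = 2*h
o = 0 (o = 0*3 = 0)
P(l, G) = -3 - G + 2*l (P(l, G) = -3 + ((2*l - G) + 0) = -3 + ((-G + 2*l) + 0) = -3 + (-G + 2*l) = -3 - G + 2*l)
70*P(-5, 1*1 + F(-3)) = 70*(-3 - (1*1 - 5) + 2*(-5)) = 70*(-3 - (1 - 5) - 10) = 70*(-3 - 1*(-4) - 10) = 70*(-3 + 4 - 10) = 70*(-9) = -630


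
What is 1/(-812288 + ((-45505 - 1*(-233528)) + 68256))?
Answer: -1/556009 ≈ -1.7985e-6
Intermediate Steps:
1/(-812288 + ((-45505 - 1*(-233528)) + 68256)) = 1/(-812288 + ((-45505 + 233528) + 68256)) = 1/(-812288 + (188023 + 68256)) = 1/(-812288 + 256279) = 1/(-556009) = -1/556009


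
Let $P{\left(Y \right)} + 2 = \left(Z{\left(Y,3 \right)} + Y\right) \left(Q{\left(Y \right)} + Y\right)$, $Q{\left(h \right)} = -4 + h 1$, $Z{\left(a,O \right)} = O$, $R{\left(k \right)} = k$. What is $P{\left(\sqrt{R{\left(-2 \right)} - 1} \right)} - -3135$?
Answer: $3115 + 2 i \sqrt{3} \approx 3115.0 + 3.4641 i$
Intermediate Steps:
$Q{\left(h \right)} = -4 + h$
$P{\left(Y \right)} = -2 + \left(-4 + 2 Y\right) \left(3 + Y\right)$ ($P{\left(Y \right)} = -2 + \left(3 + Y\right) \left(\left(-4 + Y\right) + Y\right) = -2 + \left(3 + Y\right) \left(-4 + 2 Y\right) = -2 + \left(-4 + 2 Y\right) \left(3 + Y\right)$)
$P{\left(\sqrt{R{\left(-2 \right)} - 1} \right)} - -3135 = \left(-14 + 2 \sqrt{-2 - 1} + 2 \left(\sqrt{-2 - 1}\right)^{2}\right) - -3135 = \left(-14 + 2 \sqrt{-3} + 2 \left(\sqrt{-3}\right)^{2}\right) + 3135 = \left(-14 + 2 i \sqrt{3} + 2 \left(i \sqrt{3}\right)^{2}\right) + 3135 = \left(-14 + 2 i \sqrt{3} + 2 \left(-3\right)\right) + 3135 = \left(-14 + 2 i \sqrt{3} - 6\right) + 3135 = \left(-20 + 2 i \sqrt{3}\right) + 3135 = 3115 + 2 i \sqrt{3}$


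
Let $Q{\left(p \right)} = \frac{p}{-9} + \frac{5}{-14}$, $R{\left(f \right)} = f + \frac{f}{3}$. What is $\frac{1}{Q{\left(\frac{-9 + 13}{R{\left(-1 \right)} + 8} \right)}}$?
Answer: $- \frac{210}{89} \approx -2.3596$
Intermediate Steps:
$R{\left(f \right)} = \frac{4 f}{3}$ ($R{\left(f \right)} = f + f \frac{1}{3} = f + \frac{f}{3} = \frac{4 f}{3}$)
$Q{\left(p \right)} = - \frac{5}{14} - \frac{p}{9}$ ($Q{\left(p \right)} = p \left(- \frac{1}{9}\right) + 5 \left(- \frac{1}{14}\right) = - \frac{p}{9} - \frac{5}{14} = - \frac{5}{14} - \frac{p}{9}$)
$\frac{1}{Q{\left(\frac{-9 + 13}{R{\left(-1 \right)} + 8} \right)}} = \frac{1}{- \frac{5}{14} - \frac{\left(-9 + 13\right) \frac{1}{\frac{4}{3} \left(-1\right) + 8}}{9}} = \frac{1}{- \frac{5}{14} - \frac{4 \frac{1}{- \frac{4}{3} + 8}}{9}} = \frac{1}{- \frac{5}{14} - \frac{4 \frac{1}{\frac{20}{3}}}{9}} = \frac{1}{- \frac{5}{14} - \frac{4 \cdot \frac{3}{20}}{9}} = \frac{1}{- \frac{5}{14} - \frac{1}{15}} = \frac{1}{- \frac{89}{210}} = - \frac{210}{89}$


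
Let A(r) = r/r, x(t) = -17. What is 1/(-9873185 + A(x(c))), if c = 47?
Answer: -1/9873184 ≈ -1.0128e-7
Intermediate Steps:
A(r) = 1
1/(-9873185 + A(x(c))) = 1/(-9873185 + 1) = 1/(-9873184) = -1/9873184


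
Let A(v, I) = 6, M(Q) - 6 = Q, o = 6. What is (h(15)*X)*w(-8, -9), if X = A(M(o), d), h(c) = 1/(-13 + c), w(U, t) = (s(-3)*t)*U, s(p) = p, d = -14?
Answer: -648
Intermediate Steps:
M(Q) = 6 + Q
w(U, t) = -3*U*t (w(U, t) = (-3*t)*U = -3*U*t)
X = 6
(h(15)*X)*w(-8, -9) = (6/(-13 + 15))*(-3*(-8)*(-9)) = (6/2)*(-216) = ((½)*6)*(-216) = 3*(-216) = -648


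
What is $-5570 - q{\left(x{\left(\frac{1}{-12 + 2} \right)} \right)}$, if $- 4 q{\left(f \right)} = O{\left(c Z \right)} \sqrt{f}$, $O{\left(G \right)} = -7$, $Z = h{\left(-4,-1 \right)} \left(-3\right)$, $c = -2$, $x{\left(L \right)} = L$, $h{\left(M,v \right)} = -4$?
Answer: $-5570 - \frac{7 i \sqrt{10}}{40} \approx -5570.0 - 0.5534 i$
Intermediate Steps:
$Z = 12$ ($Z = \left(-4\right) \left(-3\right) = 12$)
$q{\left(f \right)} = \frac{7 \sqrt{f}}{4}$ ($q{\left(f \right)} = - \frac{\left(-7\right) \sqrt{f}}{4} = \frac{7 \sqrt{f}}{4}$)
$-5570 - q{\left(x{\left(\frac{1}{-12 + 2} \right)} \right)} = -5570 - \frac{7 \sqrt{\frac{1}{-12 + 2}}}{4} = -5570 - \frac{7 \sqrt{\frac{1}{-10}}}{4} = -5570 - \frac{7 \sqrt{- \frac{1}{10}}}{4} = -5570 - \frac{7 \frac{i \sqrt{10}}{10}}{4} = -5570 - \frac{7 i \sqrt{10}}{40}$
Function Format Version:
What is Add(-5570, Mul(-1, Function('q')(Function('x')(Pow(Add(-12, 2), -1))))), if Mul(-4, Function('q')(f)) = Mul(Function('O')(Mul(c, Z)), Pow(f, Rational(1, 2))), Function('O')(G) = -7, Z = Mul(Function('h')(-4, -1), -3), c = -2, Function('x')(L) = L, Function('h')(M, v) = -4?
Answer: Add(-5570, Mul(Rational(-7, 40), I, Pow(10, Rational(1, 2)))) ≈ Add(-5570.0, Mul(-0.55340, I))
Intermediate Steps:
Z = 12 (Z = Mul(-4, -3) = 12)
Function('q')(f) = Mul(Rational(7, 4), Pow(f, Rational(1, 2))) (Function('q')(f) = Mul(Rational(-1, 4), Mul(-7, Pow(f, Rational(1, 2)))) = Mul(Rational(7, 4), Pow(f, Rational(1, 2))))
Add(-5570, Mul(-1, Function('q')(Function('x')(Pow(Add(-12, 2), -1))))) = Add(-5570, Mul(-1, Mul(Rational(7, 4), Pow(Pow(Add(-12, 2), -1), Rational(1, 2))))) = Add(-5570, Mul(-1, Mul(Rational(7, 4), Pow(Pow(-10, -1), Rational(1, 2))))) = Add(-5570, Mul(-1, Mul(Rational(7, 4), Pow(Rational(-1, 10), Rational(1, 2))))) = Add(-5570, Mul(-1, Mul(Rational(7, 4), Mul(Rational(1, 10), I, Pow(10, Rational(1, 2)))))) = Add(-5570, Mul(-1, Mul(Rational(7, 40), I, Pow(10, Rational(1, 2))))) = Add(-5570, Mul(Rational(-7, 40), I, Pow(10, Rational(1, 2))))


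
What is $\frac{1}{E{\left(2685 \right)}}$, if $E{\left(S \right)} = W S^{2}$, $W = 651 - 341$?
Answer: $\frac{1}{2234859750} \approx 4.4746 \cdot 10^{-10}$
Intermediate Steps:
$W = 310$ ($W = 651 - 341 = 310$)
$E{\left(S \right)} = 310 S^{2}$
$\frac{1}{E{\left(2685 \right)}} = \frac{1}{310 \cdot 2685^{2}} = \frac{1}{310 \cdot 7209225} = \frac{1}{2234859750}$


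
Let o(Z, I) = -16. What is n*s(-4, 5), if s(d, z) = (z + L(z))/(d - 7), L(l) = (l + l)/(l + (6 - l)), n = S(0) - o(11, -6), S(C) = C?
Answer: -320/33 ≈ -9.6970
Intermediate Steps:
n = 16 (n = 0 - 1*(-16) = 0 + 16 = 16)
L(l) = l/3 (L(l) = (2*l)/6 = (2*l)*(1/6) = l/3)
s(d, z) = 4*z/(3*(-7 + d)) (s(d, z) = (z + z/3)/(d - 7) = (4*z/3)/(-7 + d) = 4*z/(3*(-7 + d)))
n*s(-4, 5) = 16*((4/3)*5/(-7 - 4)) = 16*((4/3)*5/(-11)) = 16*((4/3)*5*(-1/11)) = 16*(-20/33) = -320/33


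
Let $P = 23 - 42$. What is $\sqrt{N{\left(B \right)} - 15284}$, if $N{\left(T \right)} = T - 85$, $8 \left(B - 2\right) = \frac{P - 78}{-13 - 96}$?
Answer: $\frac{i \sqrt{2921184086}}{436} \approx 123.96 i$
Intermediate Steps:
$P = -19$
$B = \frac{1841}{872}$ ($B = 2 + \frac{\left(-19 - 78\right) \frac{1}{-13 - 96}}{8} = 2 + \frac{\left(-97\right) \frac{1}{-109}}{8} = 2 + \frac{\left(-97\right) \left(- \frac{1}{109}\right)}{8} = 2 + \frac{1}{8} \cdot \frac{97}{109} = 2 + \frac{97}{872} = \frac{1841}{872} \approx 2.1112$)
$N{\left(T \right)} = -85 + T$ ($N{\left(T \right)} = T - 85 = -85 + T$)
$\sqrt{N{\left(B \right)} - 15284} = \sqrt{\left(-85 + \frac{1841}{872}\right) - 15284} = \sqrt{- \frac{72279}{872} - 15284} = \sqrt{- \frac{13399927}{872}} = \frac{i \sqrt{2921184086}}{436}$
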